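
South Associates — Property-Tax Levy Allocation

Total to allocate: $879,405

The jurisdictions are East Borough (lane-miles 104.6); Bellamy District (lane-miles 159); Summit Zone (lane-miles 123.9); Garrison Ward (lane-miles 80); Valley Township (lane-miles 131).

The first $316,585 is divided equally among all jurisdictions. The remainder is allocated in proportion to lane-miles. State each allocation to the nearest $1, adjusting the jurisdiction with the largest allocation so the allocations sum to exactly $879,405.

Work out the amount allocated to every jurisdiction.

East Borough: $161,681 | Bellamy District: $212,838 | Summit Zone: $179,831 | Garrison Ward: $138,548 | Valley Township: $186,507

First tranche $316,585 split equally: $63,317 each.
Remainder $562,820 by lane-miles (total 598.5): East Borough 98,364.20 → $98,364; Bellamy District 149,521.10 → $149,521; Summit Zone 116,513.61 → $116,514; Garrison Ward 75,230.74 → $75,231; Valley Township 123,190.34 → $123,190.
Totals: East Borough $63,317 + $98,364 = $161,681; Bellamy District $63,317 + $149,521 = $212,838; Summit Zone $63,317 + $116,514 = $179,831; Garrison Ward $63,317 + $75,231 = $138,548; Valley Township $63,317 + $123,190 = $186,507.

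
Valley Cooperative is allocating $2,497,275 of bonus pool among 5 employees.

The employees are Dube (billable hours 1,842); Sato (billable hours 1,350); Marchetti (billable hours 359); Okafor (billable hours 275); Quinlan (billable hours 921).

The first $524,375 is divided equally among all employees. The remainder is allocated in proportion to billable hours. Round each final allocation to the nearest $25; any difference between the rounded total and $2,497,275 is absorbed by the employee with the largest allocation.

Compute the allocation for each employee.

Equal tier: $524,375 ÷ 5 = $104,875 apiece.
Remainder $1,972,900 by billable hours (total 4,747): Dube 765,553.36 → $765,550; Sato 561,073.31 → $561,075; Marchetti 149,203.94 → $149,200; Okafor 114,292.71 → $114,300; Quinlan 382,776.68 → $382,775.
Totals: Dube $104,875 + $765,550 = $870,425; Sato $104,875 + $561,075 = $665,950; Marchetti $104,875 + $149,200 = $254,075; Okafor $104,875 + $114,300 = $219,175; Quinlan $104,875 + $382,775 = $487,650.

Dube: $870,425 · Sato: $665,950 · Marchetti: $254,075 · Okafor: $219,175 · Quinlan: $487,650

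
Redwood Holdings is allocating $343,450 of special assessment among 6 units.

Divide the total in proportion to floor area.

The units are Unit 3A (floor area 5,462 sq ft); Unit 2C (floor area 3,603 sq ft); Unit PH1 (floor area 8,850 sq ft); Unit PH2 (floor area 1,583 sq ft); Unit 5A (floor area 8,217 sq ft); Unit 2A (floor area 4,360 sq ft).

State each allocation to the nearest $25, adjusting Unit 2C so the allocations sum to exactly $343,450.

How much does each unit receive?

Total floor area = 32,075.
Proportional shares: Unit 3A 5,462/32,075 × $343,450 = 58,485.55; Unit 2C 3,603/32,075 × $343,450 = 38,579.90; Unit PH1 8,850/32,075 × $343,450 = 94,763.29; Unit PH2 1,583/32,075 × $343,450 = 16,950.31; Unit 5A 8,217/32,075 × $343,450 = 87,985.30; Unit 2A 4,360/32,075 × $343,450 = 46,685.64.
Rounded to nearest $25: Unit 3A $58,475; Unit 2C $38,575; Unit PH1 $94,775; Unit PH2 $16,950; Unit 5A $87,975; Unit 2A $46,675. Sum = $343,425.
Difference $343,450 − $343,425 = +$25 applied to Unit 2C: Unit 2C becomes $38,600.

Unit 3A: $58,475; Unit 2C: $38,600; Unit PH1: $94,775; Unit PH2: $16,950; Unit 5A: $87,975; Unit 2A: $46,675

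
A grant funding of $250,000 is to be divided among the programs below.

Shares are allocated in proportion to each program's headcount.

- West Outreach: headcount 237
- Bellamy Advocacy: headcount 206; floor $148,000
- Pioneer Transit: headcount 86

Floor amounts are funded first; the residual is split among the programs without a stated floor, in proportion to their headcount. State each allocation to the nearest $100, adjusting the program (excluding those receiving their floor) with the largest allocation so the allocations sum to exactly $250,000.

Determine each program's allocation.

Guaranteed amounts: Bellamy Advocacy $148,000. Remaining pool $102,000.
Remaining pool split over remaining headcount 323: West Outreach 74,842.11 → $74,800; Pioneer Transit 27,157.89 → $27,200.

West Outreach: $74,800 · Bellamy Advocacy: $148,000 · Pioneer Transit: $27,200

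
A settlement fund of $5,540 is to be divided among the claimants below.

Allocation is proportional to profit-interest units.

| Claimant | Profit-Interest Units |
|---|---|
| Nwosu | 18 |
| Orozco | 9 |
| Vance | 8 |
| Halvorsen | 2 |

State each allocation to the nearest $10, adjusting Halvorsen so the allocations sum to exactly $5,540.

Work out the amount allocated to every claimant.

Profit-interest units total: 37.
Unrounded shares: Nwosu 18/37 × $5,540 = 2,695.14; Orozco 9/37 × $5,540 = 1,347.57; Vance 8/37 × $5,540 = 1,197.84; Halvorsen 2/37 × $5,540 = 299.46.
At nearest $10: Nwosu $2,700; Orozco $1,350; Vance $1,200; Halvorsen $300. Sum = $5,550.
Difference $5,540 − $5,550 = −$10 applied to Halvorsen: Halvorsen becomes $290.

Nwosu: $2,700; Orozco: $1,350; Vance: $1,200; Halvorsen: $290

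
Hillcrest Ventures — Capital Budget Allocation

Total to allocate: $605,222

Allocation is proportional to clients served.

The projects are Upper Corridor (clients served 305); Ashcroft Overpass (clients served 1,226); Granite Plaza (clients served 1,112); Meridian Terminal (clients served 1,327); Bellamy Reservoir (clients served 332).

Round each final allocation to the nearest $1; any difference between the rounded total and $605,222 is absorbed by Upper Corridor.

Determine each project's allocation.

Sum of clients served: 4,302.
Proportional shares: Upper Corridor 305/4,302 × $605,222 = 42,908.58; Ashcroft Overpass 1,226/4,302 × $605,222 = 172,478.42; Granite Plaza 1,112/4,302 × $605,222 = 156,440.46; Meridian Terminal 1,327/4,302 × $605,222 = 186,687.49; Bellamy Reservoir 332/4,302 × $605,222 = 46,707.04.
Rounded to nearest $1: Upper Corridor $42,909; Ashcroft Overpass $172,478; Granite Plaza $156,440; Meridian Terminal $186,687; Bellamy Reservoir $46,707. Sum = $605,221.
Difference $605,222 − $605,221 = +$1 applied to Upper Corridor: Upper Corridor becomes $42,910.

Upper Corridor: $42,910; Ashcroft Overpass: $172,478; Granite Plaza: $156,440; Meridian Terminal: $186,687; Bellamy Reservoir: $46,707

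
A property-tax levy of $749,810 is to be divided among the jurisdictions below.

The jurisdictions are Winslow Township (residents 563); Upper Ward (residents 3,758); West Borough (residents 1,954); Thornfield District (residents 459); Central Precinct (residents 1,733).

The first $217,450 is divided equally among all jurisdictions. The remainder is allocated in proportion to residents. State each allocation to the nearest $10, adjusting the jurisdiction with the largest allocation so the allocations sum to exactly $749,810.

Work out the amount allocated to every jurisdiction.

Winslow Township: $78,890 | Upper Ward: $279,770 | West Borough: $166,350 | Thornfield District: $72,350 | Central Precinct: $152,450

$217,450 shared equally gives $43,490 per jurisdiction.
Remainder $532,360 by residents (total 8,467): Winslow Township 35,398.45 → $35,400; Upper Ward 236,283.08 → $236,280; West Borough 122,857.14 → $122,860; Thornfield District 28,859.48 → $28,860; Central Precinct 108,961.84 → $108,960.
Totals: Winslow Township $43,490 + $35,400 = $78,890; Upper Ward $43,490 + $236,280 = $279,770; West Borough $43,490 + $122,860 = $166,350; Thornfield District $43,490 + $28,860 = $72,350; Central Precinct $43,490 + $108,960 = $152,450.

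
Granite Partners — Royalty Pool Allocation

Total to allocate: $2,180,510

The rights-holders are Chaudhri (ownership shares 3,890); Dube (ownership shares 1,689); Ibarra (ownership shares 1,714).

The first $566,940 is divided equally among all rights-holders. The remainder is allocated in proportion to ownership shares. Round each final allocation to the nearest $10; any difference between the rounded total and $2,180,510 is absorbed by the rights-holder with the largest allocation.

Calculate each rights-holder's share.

Chaudhri: $1,049,640 · Dube: $562,670 · Ibarra: $568,200

First tranche $566,940 split equally: $188,980 each.
Remainder $1,613,570 by ownership shares (total 7,293): Chaudhri 860,659.17 → $860,660; Dube 373,689.80 → $373,690; Ibarra 379,221.03 → $379,220.
Totals: Chaudhri $188,980 + $860,660 = $1,049,640; Dube $188,980 + $373,690 = $562,670; Ibarra $188,980 + $379,220 = $568,200.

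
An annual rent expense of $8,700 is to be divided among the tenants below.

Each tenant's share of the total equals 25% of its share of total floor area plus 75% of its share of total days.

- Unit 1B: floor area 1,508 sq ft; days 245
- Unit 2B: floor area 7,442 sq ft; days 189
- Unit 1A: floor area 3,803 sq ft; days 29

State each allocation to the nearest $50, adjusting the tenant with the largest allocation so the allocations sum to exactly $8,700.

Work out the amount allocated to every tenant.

Unit 1B: $3,700 · Unit 2B: $3,950 · Unit 1A: $1,050

Totals — floor area 12,753, days 463.
Composite weights (25% floor area + 75% days): Unit 1B 0.4264; Unit 2B 0.4520; Unit 1A 0.1215.
Pro-rata amounts: Unit 1B 3,709.94; Unit 2B 3,932.77; Unit 1A 1,057.29.
Rounded to nearest $50: Unit 1B $3,700; Unit 2B $3,950; Unit 1A $1,050. Sum = $8,700.
No rounding difference to absorb.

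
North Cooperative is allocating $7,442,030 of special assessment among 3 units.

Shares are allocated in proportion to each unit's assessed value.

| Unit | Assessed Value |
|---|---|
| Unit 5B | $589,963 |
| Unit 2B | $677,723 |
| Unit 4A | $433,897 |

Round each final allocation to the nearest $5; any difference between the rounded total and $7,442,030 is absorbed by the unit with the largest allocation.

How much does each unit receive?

Unit 5B: $2,580,260; Unit 2B: $2,964,080; Unit 4A: $1,897,690

Sum of assessed value: 1,701,583.
Pro-rata amounts: Unit 5B 589,963/1,701,583 × $7,442,030 = 2,580,257.53; Unit 2B 677,723/1,701,583 × $7,442,030 = 2,964,083.97; Unit 4A 433,897/1,701,583 × $7,442,030 = 1,897,688.50.
After rounding ($5): Unit 5B $2,580,260; Unit 2B $2,964,085; Unit 4A $1,897,690. Sum = $7,442,035.
Difference $7,442,030 − $7,442,035 = −$5 applied to largest allocation (Unit 2B): Unit 2B becomes $2,964,080.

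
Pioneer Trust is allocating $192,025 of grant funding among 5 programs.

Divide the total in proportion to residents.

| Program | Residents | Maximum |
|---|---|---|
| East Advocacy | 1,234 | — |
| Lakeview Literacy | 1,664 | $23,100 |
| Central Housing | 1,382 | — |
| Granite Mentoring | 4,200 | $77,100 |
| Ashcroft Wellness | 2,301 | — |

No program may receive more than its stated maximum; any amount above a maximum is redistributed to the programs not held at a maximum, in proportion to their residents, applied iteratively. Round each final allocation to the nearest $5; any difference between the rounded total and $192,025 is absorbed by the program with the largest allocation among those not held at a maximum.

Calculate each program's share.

Residents total: 10,781.
Pro-rata shares before constraints: East Advocacy 21,979.30; Lakeview Literacy 29,638.22; Central Housing 24,615.39; Granite Mentoring 74,808.00; Ashcroft Wellness 40,984.09.
Capped: Lakeview Literacy ($23,100); residual $168,925 reallocated over remaining residents 9,117.
Capped: Granite Mentoring ($77,100); residual $91,825 reallocated over remaining residents 4,917.
Redistributed shares: East Advocacy 23,044.96 → $23,045; Central Housing 25,808.86 → $25,810; Ashcroft Wellness 42,971.19 → $42,970.

East Advocacy: $23,045 · Lakeview Literacy: $23,100 · Central Housing: $25,810 · Granite Mentoring: $77,100 · Ashcroft Wellness: $42,970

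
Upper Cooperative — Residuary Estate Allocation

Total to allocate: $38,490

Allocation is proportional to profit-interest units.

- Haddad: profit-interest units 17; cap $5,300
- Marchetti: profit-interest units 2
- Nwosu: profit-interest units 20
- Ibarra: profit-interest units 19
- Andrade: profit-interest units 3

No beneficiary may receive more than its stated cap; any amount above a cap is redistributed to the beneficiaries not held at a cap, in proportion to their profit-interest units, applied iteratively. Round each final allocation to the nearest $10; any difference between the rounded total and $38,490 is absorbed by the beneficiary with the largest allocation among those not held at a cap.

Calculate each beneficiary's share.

Sum of profit-interest units: 61.
Pro-rata shares before constraints: Haddad 10,726.72; Marchetti 1,261.97; Nwosu 12,619.67; Ibarra 11,988.69; Andrade 1,892.95.
Capped: Haddad ($5,300); remaining pool $33,190 reallocated over remaining profit-interest units 44.
Redistributed shares: Marchetti 1,508.64 → $1,510; Nwosu 15,086.36 → $15,090; Ibarra 14,332.05 → $14,330; Andrade 2,262.95 → $2,260.

Haddad: $5,300 · Marchetti: $1,510 · Nwosu: $15,090 · Ibarra: $14,330 · Andrade: $2,260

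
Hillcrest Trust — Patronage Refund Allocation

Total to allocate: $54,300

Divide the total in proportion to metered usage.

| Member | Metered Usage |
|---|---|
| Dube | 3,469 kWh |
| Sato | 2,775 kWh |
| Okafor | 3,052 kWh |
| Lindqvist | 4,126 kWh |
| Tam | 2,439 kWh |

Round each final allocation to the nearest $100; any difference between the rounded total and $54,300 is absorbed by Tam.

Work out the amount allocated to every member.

Dube: $11,900; Sato: $9,500; Okafor: $10,400; Lindqvist: $14,100; Tam: $8,400

Total metered usage = 15,861.
Raw shares: Dube 3,469/15,861 × $54,300 = 11,876.09; Sato 2,775/15,861 × $54,300 = 9,500.19; Okafor 3,052/15,861 × $54,300 = 10,448.50; Lindqvist 4,126/15,861 × $54,300 = 14,125.33; Tam 2,439/15,861 × $54,300 = 8,349.90.
Rounded to nearest $100: Dube $11,900; Sato $9,500; Okafor $10,400; Lindqvist $14,100; Tam $8,300. Sum = $54,200.
Difference $54,300 − $54,200 = +$100 applied to Tam: Tam becomes $8,400.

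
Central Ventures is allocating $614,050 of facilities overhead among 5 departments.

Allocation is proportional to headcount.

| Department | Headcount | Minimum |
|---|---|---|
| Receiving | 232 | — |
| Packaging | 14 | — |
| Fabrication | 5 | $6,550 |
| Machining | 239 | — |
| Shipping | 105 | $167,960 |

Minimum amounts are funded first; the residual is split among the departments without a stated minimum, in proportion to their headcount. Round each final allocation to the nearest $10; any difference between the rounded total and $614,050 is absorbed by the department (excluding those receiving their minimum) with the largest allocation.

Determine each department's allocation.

Minimums first: Fabrication $6,550; Shipping $167,960. Balance $439,540.
Balance split over remaining headcount 485: Receiving 210,254.19 → $210,250; Packaging 12,687.75 → $12,690; Machining 216,598.06 → $216,600.

Receiving: $210,250 · Packaging: $12,690 · Fabrication: $6,550 · Machining: $216,600 · Shipping: $167,960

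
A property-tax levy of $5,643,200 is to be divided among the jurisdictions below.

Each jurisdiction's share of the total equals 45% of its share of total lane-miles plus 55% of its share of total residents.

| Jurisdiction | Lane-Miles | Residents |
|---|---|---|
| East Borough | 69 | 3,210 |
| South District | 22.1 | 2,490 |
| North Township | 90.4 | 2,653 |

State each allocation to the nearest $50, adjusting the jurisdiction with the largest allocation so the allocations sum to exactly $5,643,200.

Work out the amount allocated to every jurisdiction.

Lane-miles total 181.5; residents total 8,353.
Composite weights (45% lane-miles + 55% residents): East Borough 0.3824; South District 0.2187; North Township 0.3988.
Raw shares: East Borough 2,158,160.40; South District 1,234,430.02; North Township 2,250,609.59.
At nearest $50: East Borough $2,158,150; South District $1,234,450; North Township $2,250,600. Sum = $5,643,200.
Sum already equals the total — no adjustment.

East Borough: $2,158,150; South District: $1,234,450; North Township: $2,250,600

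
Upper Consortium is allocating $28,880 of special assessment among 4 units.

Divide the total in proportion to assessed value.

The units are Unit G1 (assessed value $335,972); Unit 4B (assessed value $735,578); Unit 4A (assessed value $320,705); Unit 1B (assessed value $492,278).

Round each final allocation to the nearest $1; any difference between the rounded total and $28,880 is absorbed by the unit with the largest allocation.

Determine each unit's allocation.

Combined assessed value = 1,884,533.
Raw shares: Unit G1 335,972/1,884,533 × $28,880 = 5,148.69; Unit 4B 735,578/1,884,533 × $28,880 = 11,272.55; Unit 4A 320,705/1,884,533 × $28,880 = 4,914.72; Unit 1B 492,278/1,884,533 × $28,880 = 7,544.04.
Rounded to nearest $1: Unit G1 $5,149; Unit 4B $11,273; Unit 4A $4,915; Unit 1B $7,544. Sum = $28,881.
Difference $28,880 − $28,881 = −$1 applied to largest allocation (Unit 4B): Unit 4B becomes $11,272.

Unit G1: $5,149; Unit 4B: $11,272; Unit 4A: $4,915; Unit 1B: $7,544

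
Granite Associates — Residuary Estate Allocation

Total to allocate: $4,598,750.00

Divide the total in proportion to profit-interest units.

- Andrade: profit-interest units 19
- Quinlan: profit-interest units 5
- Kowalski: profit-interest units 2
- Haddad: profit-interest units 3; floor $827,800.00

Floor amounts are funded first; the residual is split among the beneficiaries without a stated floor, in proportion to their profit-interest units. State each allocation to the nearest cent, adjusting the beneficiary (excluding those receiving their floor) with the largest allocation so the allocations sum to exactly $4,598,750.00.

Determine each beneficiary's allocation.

Andrade: $2,755,694.23 | Quinlan: $725,182.69 | Kowalski: $290,073.08 | Haddad: $827,800.00

Fund the minimums — Haddad $827,800.00. Balance $3,770,950.00.
Balance split over remaining profit-interest units 26: Andrade 2,755,694.2308 → $2,755,694.23; Quinlan 725,182.6923 → $725,182.69; Kowalski 290,073.0769 → $290,073.08.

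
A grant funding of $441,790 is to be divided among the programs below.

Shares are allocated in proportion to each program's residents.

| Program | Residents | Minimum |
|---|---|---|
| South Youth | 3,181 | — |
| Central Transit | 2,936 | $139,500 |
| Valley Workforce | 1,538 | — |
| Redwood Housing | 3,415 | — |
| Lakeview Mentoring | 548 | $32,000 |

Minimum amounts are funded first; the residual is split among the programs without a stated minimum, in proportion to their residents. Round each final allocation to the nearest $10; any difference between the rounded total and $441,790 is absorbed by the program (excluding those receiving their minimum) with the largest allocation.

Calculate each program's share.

South Youth: $105,700; Central Transit: $139,500; Valley Workforce: $51,110; Redwood Housing: $113,480; Lakeview Mentoring: $32,000

Guaranteed amounts: Central Transit $139,500; Lakeview Mentoring $32,000. Balance $270,290.
Balance split over remaining residents 8,134: South Youth 105,703.53 → $105,700; Valley Workforce 51,107.21 → $51,110; Redwood Housing 113,479.27 → $113,480.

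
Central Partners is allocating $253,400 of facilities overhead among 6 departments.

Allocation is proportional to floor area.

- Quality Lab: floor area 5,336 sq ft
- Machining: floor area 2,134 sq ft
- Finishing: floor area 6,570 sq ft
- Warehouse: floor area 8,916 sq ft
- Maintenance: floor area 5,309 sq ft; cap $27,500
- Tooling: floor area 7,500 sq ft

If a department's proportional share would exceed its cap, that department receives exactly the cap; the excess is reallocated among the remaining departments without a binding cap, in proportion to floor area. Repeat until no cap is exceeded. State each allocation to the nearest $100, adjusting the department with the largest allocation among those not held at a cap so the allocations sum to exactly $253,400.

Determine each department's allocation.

Quality Lab: $39,600 · Machining: $15,800 · Finishing: $48,700 · Warehouse: $66,200 · Maintenance: $27,500 · Tooling: $55,600

Combined floor area = 35,765.
Proportional shares (ignoring caps): Quality Lab 37,806.30; Machining 15,119.69; Finishing 46,549.36; Warehouse 63,171.10; Maintenance 37,615.00; Tooling 53,138.54.
Held at cap: Maintenance ($27,500); balance $225,900 reallocated over remaining floor area 30,456.
Remaining shares: Quality Lab 39,578.49 → $39,600; Machining 15,828.43 → $15,800; Finishing 48,731.38 → $48,700; Warehouse 66,132.27 → $66,100; Tooling 55,629.43 → $55,600.
Rounding difference +$100 applied to Warehouse → $66,200.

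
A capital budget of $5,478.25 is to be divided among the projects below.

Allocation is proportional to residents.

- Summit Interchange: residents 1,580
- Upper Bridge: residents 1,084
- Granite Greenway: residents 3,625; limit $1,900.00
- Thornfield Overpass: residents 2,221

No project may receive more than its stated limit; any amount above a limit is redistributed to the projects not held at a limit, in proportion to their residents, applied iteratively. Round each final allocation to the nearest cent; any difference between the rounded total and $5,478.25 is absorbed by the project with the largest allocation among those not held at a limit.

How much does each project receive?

Summit Interchange: $1,157.35; Upper Bridge: $794.03; Granite Greenway: $1,900.00; Thornfield Overpass: $1,626.87

Residents total: 8,510.
Proportional shares (ignoring caps): Summit Interchange 1,017.1134; Upper Bridge 697.8170; Granite Greenway 2,333.5671; Thornfield Overpass 1,429.7524.
Held at cap: Granite Greenway ($1,900.00); remaining pool $3,578.25 reallocated over remaining residents 4,885.
Redistributed shares: Summit Interchange 1,157.3460 → $1,157.35; Upper Bridge 794.0272 → $794.03; Thornfield Overpass 1,626.8768 → $1,626.88.
Rounding difference −$0.01 applied to Thornfield Overpass → $1,626.87.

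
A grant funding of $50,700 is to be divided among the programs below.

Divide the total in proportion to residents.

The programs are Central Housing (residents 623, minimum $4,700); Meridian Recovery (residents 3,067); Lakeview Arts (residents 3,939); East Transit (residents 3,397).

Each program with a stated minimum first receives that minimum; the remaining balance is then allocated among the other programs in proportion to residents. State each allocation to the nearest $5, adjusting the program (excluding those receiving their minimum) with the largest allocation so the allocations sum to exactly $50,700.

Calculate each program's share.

Central Housing: $4,700 | Meridian Recovery: $13,560 | Lakeview Arts: $17,420 | East Transit: $15,020

Guaranteed amounts: Central Housing $4,700. Balance $46,000.
Balance split over remaining residents 10,403: Meridian Recovery 13,561.66 → $13,560; Lakeview Arts 17,417.48 → $17,415; East Transit 15,020.86 → $15,020.
Rounding difference +$5 applied to Lakeview Arts → $17,420.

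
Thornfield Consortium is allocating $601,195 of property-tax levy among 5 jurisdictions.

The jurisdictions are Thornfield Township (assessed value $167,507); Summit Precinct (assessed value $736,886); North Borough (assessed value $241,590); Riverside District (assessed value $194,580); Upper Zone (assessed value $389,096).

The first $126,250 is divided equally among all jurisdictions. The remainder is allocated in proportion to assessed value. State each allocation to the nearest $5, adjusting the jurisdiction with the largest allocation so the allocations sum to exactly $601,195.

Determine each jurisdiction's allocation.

Thornfield Township: $71,245 | Summit Precinct: $227,590 | North Borough: $91,590 | Riverside District: $78,680 | Upper Zone: $132,090

Equal tier: $126,250 ÷ 5 = $25,250 apiece.
Remainder $474,945 by assessed value (total 1,729,659): Thornfield Township 45,995.55 → $45,995; Summit Precinct 202,340.65 → $202,340; North Borough 66,337.91 → $66,340; Riverside District 53,429.49 → $53,430; Upper Zone 106,841.41 → $106,840.
Totals: Thornfield Township $25,250 + $45,995 = $71,245; Summit Precinct $25,250 + $202,340 = $227,590; North Borough $25,250 + $66,340 = $91,590; Riverside District $25,250 + $53,430 = $78,680; Upper Zone $25,250 + $106,840 = $132,090.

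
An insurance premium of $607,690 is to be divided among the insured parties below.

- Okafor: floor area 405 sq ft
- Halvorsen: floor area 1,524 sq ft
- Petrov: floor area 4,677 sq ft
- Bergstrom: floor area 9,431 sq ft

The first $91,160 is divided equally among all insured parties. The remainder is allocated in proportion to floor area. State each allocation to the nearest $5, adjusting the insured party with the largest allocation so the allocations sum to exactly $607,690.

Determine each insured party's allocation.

Okafor: $35,835; Halvorsen: $71,875; Petrov: $173,430; Bergstrom: $326,550

Equal tier: $91,160 ÷ 4 = $22,790 apiece.
Remainder $516,530 by floor area (total 16,037): Okafor 13,044.50 → $13,045; Halvorsen 49,085.97 → $49,085; Petrov 150,639.82 → $150,640; Bergstrom 303,759.71 → $303,760.
Totals: Okafor $22,790 + $13,045 = $35,835; Halvorsen $22,790 + $49,085 = $71,875; Petrov $22,790 + $150,640 = $173,430; Bergstrom $22,790 + $303,760 = $326,550.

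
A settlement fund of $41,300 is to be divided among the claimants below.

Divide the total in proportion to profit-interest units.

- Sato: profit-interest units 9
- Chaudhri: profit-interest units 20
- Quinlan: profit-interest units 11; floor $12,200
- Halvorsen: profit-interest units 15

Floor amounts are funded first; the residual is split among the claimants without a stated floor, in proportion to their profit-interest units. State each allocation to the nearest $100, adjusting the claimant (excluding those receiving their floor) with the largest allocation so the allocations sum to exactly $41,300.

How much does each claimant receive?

Minimums first: Quinlan $12,200. Residual $29,100.
Residual split over remaining profit-interest units 44: Sato 5,952.27 → $6,000; Chaudhri 13,227.27 → $13,200; Halvorsen 9,920.45 → $9,900.

Sato: $6,000 · Chaudhri: $13,200 · Quinlan: $12,200 · Halvorsen: $9,900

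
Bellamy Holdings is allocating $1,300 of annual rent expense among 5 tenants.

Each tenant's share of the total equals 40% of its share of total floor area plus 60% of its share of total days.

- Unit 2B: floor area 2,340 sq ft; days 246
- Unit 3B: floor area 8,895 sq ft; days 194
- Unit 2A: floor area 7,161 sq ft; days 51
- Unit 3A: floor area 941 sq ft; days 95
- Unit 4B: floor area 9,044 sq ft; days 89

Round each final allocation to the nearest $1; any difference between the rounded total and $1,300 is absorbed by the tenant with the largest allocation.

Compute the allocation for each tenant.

Totals — floor area 28,381, days 675.
Combined weights (40% floor area + 60% days): Unit 2B 0.2516; Unit 3B 0.2978; Unit 2A 0.1463; Unit 3A 0.0977; Unit 4B 0.2066.
Pro-rata amounts: Unit 2B 327.14; Unit 3B 387.15; Unit 2A 190.14; Unit 3A 127.02; Unit 4B 268.55.
At nearest $1: Unit 2B $327; Unit 3B $387; Unit 2A $190; Unit 3A $127; Unit 4B $269. Sum = $1,300.
Rounded total matches; no reconciliation needed.

Unit 2B: $327 | Unit 3B: $387 | Unit 2A: $190 | Unit 3A: $127 | Unit 4B: $269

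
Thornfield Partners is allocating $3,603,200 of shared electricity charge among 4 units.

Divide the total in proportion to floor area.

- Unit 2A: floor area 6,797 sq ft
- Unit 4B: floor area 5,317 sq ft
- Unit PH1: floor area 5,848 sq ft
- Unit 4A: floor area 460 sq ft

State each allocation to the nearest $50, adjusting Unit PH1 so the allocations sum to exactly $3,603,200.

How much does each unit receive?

Sum of floor area: 18,422.
Proportional shares: Unit 2A 6,797/18,422 × $3,603,200 = 1,329,440.36; Unit 4B 5,317/18,422 × $3,603,200 = 1,039,963.87; Unit PH1 5,848/18,422 × $3,603,200 = 1,143,823.34; Unit 4A 460/18,422 × $3,603,200 = 89,972.42.
Rounded to nearest $50: Unit 2A $1,329,450; Unit 4B $1,039,950; Unit PH1 $1,143,800; Unit 4A $89,950. Sum = $3,603,150.
Difference $3,603,200 − $3,603,150 = +$50 applied to Unit PH1: Unit PH1 becomes $1,143,850.

Unit 2A: $1,329,450 · Unit 4B: $1,039,950 · Unit PH1: $1,143,850 · Unit 4A: $89,950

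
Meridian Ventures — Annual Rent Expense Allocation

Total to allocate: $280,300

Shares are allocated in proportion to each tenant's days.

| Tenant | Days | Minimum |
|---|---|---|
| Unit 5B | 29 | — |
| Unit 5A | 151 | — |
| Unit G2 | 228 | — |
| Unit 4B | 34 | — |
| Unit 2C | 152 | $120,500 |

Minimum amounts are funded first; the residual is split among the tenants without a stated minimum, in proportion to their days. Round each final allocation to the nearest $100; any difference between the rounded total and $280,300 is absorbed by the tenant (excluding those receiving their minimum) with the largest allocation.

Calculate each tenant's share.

Guaranteed amounts: Unit 2C $120,500. Residual $159,800.
Residual split over remaining days 442: Unit 5B 10,484.62 → $10,500; Unit 5A 54,592.31 → $54,600; Unit G2 82,430.77 → $82,400; Unit 4B 12,292.31 → $12,300.

Unit 5B: $10,500; Unit 5A: $54,600; Unit G2: $82,400; Unit 4B: $12,300; Unit 2C: $120,500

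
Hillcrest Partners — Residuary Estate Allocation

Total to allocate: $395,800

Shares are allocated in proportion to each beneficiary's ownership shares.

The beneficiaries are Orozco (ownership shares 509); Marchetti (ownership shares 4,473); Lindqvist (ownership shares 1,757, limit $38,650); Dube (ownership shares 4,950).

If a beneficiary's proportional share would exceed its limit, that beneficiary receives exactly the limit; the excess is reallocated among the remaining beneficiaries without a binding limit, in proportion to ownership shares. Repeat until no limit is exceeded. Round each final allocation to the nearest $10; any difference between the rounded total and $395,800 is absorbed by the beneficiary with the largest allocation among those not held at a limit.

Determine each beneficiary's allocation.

Orozco: $18,300 | Marchetti: $160,850 | Lindqvist: $38,650 | Dube: $178,000

Total ownership shares = 11,689.
Proportional shares (ignoring caps): Orozco 17,235.20; Marchetti 151,459.78; Lindqvist 59,493.59; Dube 167,611.43.
Cap binds for Lindqvist ($38,650); residual $357,150 reallocated over remaining ownership shares 9,932.
Redistributed shares: Orozco 18,303.40 → $18,300; Marchetti 160,846.95 → $160,850; Dube 177,999.65 → $178,000.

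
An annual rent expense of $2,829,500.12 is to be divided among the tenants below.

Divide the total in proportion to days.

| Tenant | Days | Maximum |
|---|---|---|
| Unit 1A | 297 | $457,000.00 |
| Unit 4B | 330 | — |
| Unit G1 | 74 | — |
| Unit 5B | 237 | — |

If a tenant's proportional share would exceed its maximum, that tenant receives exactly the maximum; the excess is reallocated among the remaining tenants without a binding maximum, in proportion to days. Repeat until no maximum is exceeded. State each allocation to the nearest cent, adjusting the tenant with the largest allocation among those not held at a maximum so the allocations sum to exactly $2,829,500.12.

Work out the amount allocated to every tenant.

Unit 1A: $457,000.00 · Unit 4B: $1,221,411.92 · Unit G1: $273,892.37 · Unit 5B: $877,195.83

Days total: 938.
Pro-rata shares before constraints: Unit 1A 895,907.8205; Unit 4B 995,453.1339; Unit G1 223,222.8240; Unit 5B 714,916.3416.
Cap binds for Unit 1A ($457,000.00); remaining pool $2,372,500.12 reallocated over remaining days 641.
Remaining shares: Unit 4B 1,221,411.9183 → $1,221,411.92; Unit G1 273,892.3695 → $273,892.37; Unit 5B 877,195.8322 → $877,195.83.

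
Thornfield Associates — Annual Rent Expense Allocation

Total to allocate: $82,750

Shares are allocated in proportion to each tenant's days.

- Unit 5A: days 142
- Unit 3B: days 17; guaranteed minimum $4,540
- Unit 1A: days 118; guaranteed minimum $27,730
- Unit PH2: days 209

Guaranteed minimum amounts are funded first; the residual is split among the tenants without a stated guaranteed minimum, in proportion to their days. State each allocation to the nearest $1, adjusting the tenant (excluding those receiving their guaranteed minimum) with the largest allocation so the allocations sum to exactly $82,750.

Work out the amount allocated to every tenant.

Unit 5A: $20,422 · Unit 3B: $4,540 · Unit 1A: $27,730 · Unit PH2: $30,058

Minimums first: Unit 3B $4,540; Unit 1A $27,730. Residual $50,480.
Residual split over remaining days 351: Unit 5A 20,422.11 → $20,422; Unit PH2 30,057.89 → $30,058.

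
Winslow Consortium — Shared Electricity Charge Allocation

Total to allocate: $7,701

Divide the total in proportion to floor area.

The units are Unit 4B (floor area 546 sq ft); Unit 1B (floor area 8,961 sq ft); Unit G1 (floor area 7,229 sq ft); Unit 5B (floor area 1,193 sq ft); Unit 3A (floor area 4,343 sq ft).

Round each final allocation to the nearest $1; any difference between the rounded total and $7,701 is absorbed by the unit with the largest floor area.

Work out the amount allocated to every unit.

Sum of floor area: 22,272.
Unrounded shares: Unit 4B 546/22,272 × $7,701 = 188.79; Unit 1B 8,961/22,272 × $7,701 = 3,098.45; Unit G1 7,229/22,272 × $7,701 = 2,499.57; Unit 5B 1,193/22,272 × $7,701 = 412.504; Unit 3A 4,343/22,272 × $7,701 = 1,501.68.
At nearest $1: Unit 4B $189; Unit 1B $3,098; Unit G1 $2,500; Unit 5B $413; Unit 3A $1,502. Sum = $7,702.
Difference $7,701 − $7,702 = −$1 applied to largest floor area (Unit 1B): Unit 1B becomes $3,097.

Unit 4B: $189 | Unit 1B: $3,097 | Unit G1: $2,500 | Unit 5B: $413 | Unit 3A: $1,502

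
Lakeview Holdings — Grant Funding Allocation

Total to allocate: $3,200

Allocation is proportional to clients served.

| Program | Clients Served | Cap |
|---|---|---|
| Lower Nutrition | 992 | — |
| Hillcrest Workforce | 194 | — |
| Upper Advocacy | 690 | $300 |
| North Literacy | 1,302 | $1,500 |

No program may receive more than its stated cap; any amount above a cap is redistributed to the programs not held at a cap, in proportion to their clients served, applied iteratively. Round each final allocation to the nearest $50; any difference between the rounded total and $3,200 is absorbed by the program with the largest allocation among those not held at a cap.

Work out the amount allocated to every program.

Total clients served = 3,178.
Unconstrained shares: Lower Nutrition 998.87; Hillcrest Workforce 195.34; Upper Advocacy 694.78; North Literacy 1,311.01.
Capped: Upper Advocacy ($300); balance $2,900 reallocated over remaining clients served 2,488.
Capped: North Literacy ($1,500); balance $1,400 reallocated over remaining clients served 1,186.
Remaining shares: Lower Nutrition 1,170.99 → $1,150; Hillcrest Workforce 229.01 → $250.

Lower Nutrition: $1,150; Hillcrest Workforce: $250; Upper Advocacy: $300; North Literacy: $1,500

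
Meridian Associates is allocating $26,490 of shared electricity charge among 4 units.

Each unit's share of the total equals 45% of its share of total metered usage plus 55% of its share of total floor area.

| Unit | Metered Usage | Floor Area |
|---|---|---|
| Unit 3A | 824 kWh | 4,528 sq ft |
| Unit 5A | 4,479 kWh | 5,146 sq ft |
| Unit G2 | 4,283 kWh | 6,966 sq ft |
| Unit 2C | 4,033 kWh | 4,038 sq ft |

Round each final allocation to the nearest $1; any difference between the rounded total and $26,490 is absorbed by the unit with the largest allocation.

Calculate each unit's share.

Totals — metered usage 13,619, floor area 20,678.
Blended shares (45% metered usage + 55% floor area): Unit 3A 0.1477; Unit 5A 0.2849; Unit G2 0.3268; Unit 2C 0.2407.
Proportional shares: Unit 3A 3,911.62; Unit 5A 7,546.22; Unit G2 8,657.01; Unit 2C 6,375.15.
After rounding ($1): Unit 3A $3,912; Unit 5A $7,546; Unit G2 $8,657; Unit 2C $6,375. Sum = $26,490.
No rounding difference to absorb.

Unit 3A: $3,912; Unit 5A: $7,546; Unit G2: $8,657; Unit 2C: $6,375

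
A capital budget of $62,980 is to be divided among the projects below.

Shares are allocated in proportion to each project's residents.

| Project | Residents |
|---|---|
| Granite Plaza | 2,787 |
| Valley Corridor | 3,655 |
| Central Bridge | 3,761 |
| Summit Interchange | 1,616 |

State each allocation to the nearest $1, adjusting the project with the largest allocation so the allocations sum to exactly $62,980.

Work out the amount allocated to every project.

Granite Plaza: $14,851; Valley Corridor: $19,476; Central Bridge: $20,042; Summit Interchange: $8,611

Sum of residents: 11,819.
Proportional shares: Granite Plaza 2,787/11,819 × $62,980 = 14,851.11; Valley Corridor 3,655/11,819 × $62,980 = 19,476.43; Central Bridge 3,761/11,819 × $62,980 = 20,041.27; Summit Interchange 1,616/11,819 × $62,980 = 8,611.19.
Rounded to nearest $1: Granite Plaza $14,851; Valley Corridor $19,476; Central Bridge $20,041; Summit Interchange $8,611. Sum = $62,979.
Difference $62,980 − $62,979 = +$1 applied to largest allocation (Central Bridge): Central Bridge becomes $20,042.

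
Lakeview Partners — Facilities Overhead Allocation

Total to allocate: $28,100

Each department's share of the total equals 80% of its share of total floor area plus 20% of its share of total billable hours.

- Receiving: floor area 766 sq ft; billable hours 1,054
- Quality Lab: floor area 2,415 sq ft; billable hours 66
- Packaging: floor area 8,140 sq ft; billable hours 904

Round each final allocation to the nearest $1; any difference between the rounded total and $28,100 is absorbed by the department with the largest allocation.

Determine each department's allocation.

Totals — floor area 11,321, billable hours 2,024.
Blended shares (80% floor area + 20% billable hours): Receiving 0.1583; Quality Lab 0.1772; Packaging 0.6645.
Pro-rata amounts: Receiving 4,447.66; Quality Lab 4,978.70; Packaging 18,673.64.
Rounded to nearest $1: Receiving $4,448; Quality Lab $4,979; Packaging $18,674. Sum = $28,101.
Difference $28,100 − $28,101 = −$1 applied to largest allocation (Packaging): Packaging becomes $18,673.

Receiving: $4,448; Quality Lab: $4,979; Packaging: $18,673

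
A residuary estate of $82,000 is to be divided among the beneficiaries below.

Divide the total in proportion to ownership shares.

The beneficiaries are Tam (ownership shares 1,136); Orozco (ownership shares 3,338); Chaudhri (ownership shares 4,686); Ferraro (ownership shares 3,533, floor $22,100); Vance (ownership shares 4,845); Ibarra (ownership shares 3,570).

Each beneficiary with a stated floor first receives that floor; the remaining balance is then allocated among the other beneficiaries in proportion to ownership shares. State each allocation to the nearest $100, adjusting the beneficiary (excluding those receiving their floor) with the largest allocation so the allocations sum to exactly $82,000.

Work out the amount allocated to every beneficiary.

Guaranteed amounts: Ferraro $22,100. Remaining pool $59,900.
Remaining pool split over remaining ownership shares 17,575: Tam 3,871.77 → $3,900; Orozco 11,376.74 → $11,400; Chaudhri 15,971.06 → $16,000; Vance 16,512.97 → $16,500; Ibarra 12,167.45 → $12,200.
Rounding difference −$100 applied to Vance → $16,400.

Tam: $3,900 | Orozco: $11,400 | Chaudhri: $16,000 | Ferraro: $22,100 | Vance: $16,400 | Ibarra: $12,200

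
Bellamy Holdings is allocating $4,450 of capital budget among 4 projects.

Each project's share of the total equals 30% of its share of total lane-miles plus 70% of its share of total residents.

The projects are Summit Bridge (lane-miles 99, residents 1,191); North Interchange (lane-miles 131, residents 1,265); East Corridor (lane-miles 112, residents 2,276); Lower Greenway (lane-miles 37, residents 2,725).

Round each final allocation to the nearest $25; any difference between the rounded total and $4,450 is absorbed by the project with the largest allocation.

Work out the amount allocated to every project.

Summit Bridge: $850 · North Interchange: $1,000 · East Corridor: $1,325 · Lower Greenway: $1,275

Totals — lane-miles 379, residents 7,457.
Combined weights (30% lane-miles + 70% residents): Summit Bridge 0.1902; North Interchange 0.2224; East Corridor 0.3023; Lower Greenway 0.2851.
Raw shares: Summit Bridge 846.23; North Interchange 989.86; East Corridor 1,345.26; Lower Greenway 1,268.64.
At nearest $25: Summit Bridge $850; North Interchange $1,000; East Corridor $1,350; Lower Greenway $1,275. Sum = $4,475.
Difference $4,450 − $4,475 = −$25 applied to largest allocation (East Corridor): East Corridor becomes $1,325.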